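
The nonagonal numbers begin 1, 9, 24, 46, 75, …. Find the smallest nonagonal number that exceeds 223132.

223399

Solve n(7n−5)/2 > 223132 for integer n.
The largest n with value ≤ 223132 is 252 (since 221634 ≤ 223132 < 223399), so the first above is n = 253, value 223399.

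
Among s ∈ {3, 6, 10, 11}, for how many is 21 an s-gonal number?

1

s = 3: P(3, 6) = 21. ✓
s = 6: P(6, 3) = 15 and P(6, 4) = 28; 21 is not s-gonal.
s = 10: P(10, 2) = 10 and P(10, 3) = 27; 21 is not s-gonal.
s = 11: P(11, 2) = 11 and P(11, 3) = 30; 21 is not s-gonal.
Hits: s ∈ {3} → 1.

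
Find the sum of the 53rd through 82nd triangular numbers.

Σ i(i+1)/2 = (Σi² + Σi) / 2 over i = 53..82.
Σi = 3403 − 1378 = 2025 and Σi² = 187165 − 48230 = 138935.
(1·138935 + 1·2025) / 2 = 140960/2 = 70480.

70480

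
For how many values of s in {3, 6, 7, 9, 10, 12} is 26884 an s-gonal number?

2

s = 3: P(3, 231) = 26796 and P(3, 232) = 27028; 26884 is not s-gonal.
s = 6: P(6, 116) = 26796 and P(6, 117) = 27261; 26884 is not s-gonal.
s = 7: P(7, 104) = 26884. ✓
s = 9: P(9, 88) = 26884. ✓
s = 10: P(10, 82) = 26650 and P(10, 83) = 27307; 26884 is not s-gonal.
s = 12: P(12, 73) = 26353 and P(12, 74) = 27084; 26884 is not s-gonal.
Hits: s ∈ {7, 9} → 2.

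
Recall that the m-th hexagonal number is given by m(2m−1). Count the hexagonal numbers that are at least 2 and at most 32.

3

The n-th hexagonal number is n(2n−1).
Smallest index with value ≥ 2: n = 2 (giving 6).
Largest index with value ≤ 32: n = 4 (giving 28).
Indices 2 through 4: 3 terms.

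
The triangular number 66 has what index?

Set n(n+1)/2 = 66, giving n² + n − 132 = 0.
The discriminant is 1 + 8·66 = 529, and √529 = 23.
So n = (-1 + 23) / 2 = 22/2 = 11.
Check: 11·12/2 = 66. ✓

11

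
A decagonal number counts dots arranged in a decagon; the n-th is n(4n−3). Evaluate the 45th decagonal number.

7965

The 45th decagonal number is n(4n−3) with n = 45.
45·(4·45 − 3) = 45·177 = 7965.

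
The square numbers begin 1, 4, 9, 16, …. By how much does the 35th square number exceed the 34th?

69

n² − (n−1)² = 2n − 1, so 35² − 34² = 2·35 − 1 = 69.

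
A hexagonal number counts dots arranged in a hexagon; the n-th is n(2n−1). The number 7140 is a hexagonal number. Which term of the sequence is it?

60

Set n(2n−1) = 7140, giving 2n² − n − 7140 = 0.
So n = (1 + 239) / 4 = 240/4 = 60.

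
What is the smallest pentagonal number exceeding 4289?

Solve n(3n−1)/2 > 4289 for integer n.
The largest n with value ≤ 4289 is 53 (since 4187 ≤ 4289 < 4347), so the first above is n = 54, value 4347.

4347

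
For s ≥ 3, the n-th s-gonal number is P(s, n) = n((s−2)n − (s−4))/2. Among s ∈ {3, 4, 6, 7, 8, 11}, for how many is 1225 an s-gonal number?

3

s = 3: P(3, 49) = 1225. ✓
s = 4: P(4, 35) = 1225. ✓
s = 6: P(6, 25) = 1225. ✓
s = 7: P(7, 22) = 1177 and P(7, 23) = 1288; 1225 is not s-gonal.
s = 8: P(8, 20) = 1160 and P(8, 21) = 1281; 1225 is not s-gonal.
s = 11: P(11, 16) = 1096 and P(11, 17) = 1241; 1225 is not s-gonal.
Hits: s ∈ {3, 4, 6} → 3.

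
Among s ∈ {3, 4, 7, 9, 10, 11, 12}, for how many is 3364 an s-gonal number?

s = 3: P(3, 81) = 3321 and P(3, 82) = 3403; 3364 is not s-gonal.
s = 4: P(4, 58) = 3364. ✓
s = 7: P(7, 36) = 3186 and P(7, 37) = 3367; 3364 is not s-gonal.
s = 9: P(9, 31) = 3286 and P(9, 32) = 3504; 3364 is not s-gonal.
s = 10: P(10, 29) = 3277 and P(10, 30) = 3510; 3364 is not s-gonal.
s = 11: P(11, 27) = 3186 and P(11, 28) = 3430; 3364 is not s-gonal.
s = 12: P(12, 26) = 3276 and P(12, 27) = 3537; 3364 is not s-gonal.
Hits: s ∈ {4} → 1.

1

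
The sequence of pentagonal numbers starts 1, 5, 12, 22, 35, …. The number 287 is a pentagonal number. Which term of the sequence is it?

Set n(3n−1)/2 = 287, giving 3n² − n − 574 = 0.
So n = (1 + 83) / 6 = 84/6 = 14.

14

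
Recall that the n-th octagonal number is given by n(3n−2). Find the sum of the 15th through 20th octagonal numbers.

Σ i(3i−2) = 3Σi² − 2Σi over i = 15..20.
Σi = 210 − 105 = 105 and Σi² = 2870 − 1015 = 1855.
3·1855 − 2·105 = 5355.

5355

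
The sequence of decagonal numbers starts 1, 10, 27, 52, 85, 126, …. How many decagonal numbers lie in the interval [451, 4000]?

The n-th decagonal number is n(4n−3).
Smallest index with value ≥ 451: n = 11 (giving 451).
Largest index with value ≤ 4000: n = 32 (giving 4000).
Indices 11 through 32: 22 terms.

22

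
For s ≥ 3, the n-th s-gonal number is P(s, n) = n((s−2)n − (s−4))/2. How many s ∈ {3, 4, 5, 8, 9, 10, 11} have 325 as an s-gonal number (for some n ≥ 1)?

s = 3: P(3, 25) = 325. ✓
s = 4: P(4, 18) = 324 and P(4, 19) = 361; 325 is not s-gonal.
s = 5: P(5, 14) = 287 and P(5, 15) = 330; 325 is not s-gonal.
s = 8: P(8, 10) = 280 and P(8, 11) = 341; 325 is not s-gonal.
s = 9: P(9, 10) = 325. ✓
s = 10: P(10, 9) = 297 and P(10, 10) = 370; 325 is not s-gonal.
s = 11: P(11, 8) = 260 and P(11, 9) = 333; 325 is not s-gonal.
Hits: s ∈ {3, 9} → 2.

2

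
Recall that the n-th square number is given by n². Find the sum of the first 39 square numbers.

20540

Σ_{i=1}^{39} i² = 39·40·79/6 = 20540.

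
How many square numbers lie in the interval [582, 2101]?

21

The n-th square number is n².
Smallest index with value ≥ 582: n = 25 (giving 625).
Largest index with value ≤ 2101: n = 45 (giving 2025).
Indices 25 through 45: 21 terms.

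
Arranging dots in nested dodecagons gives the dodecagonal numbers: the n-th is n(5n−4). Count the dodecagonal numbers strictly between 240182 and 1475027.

The n-th dodecagonal number is n(5n−4).
Smallest index with value > 240182: n = 220 (giving 241120).
Largest index with value < 1475027: n = 543 (giving 1472073).
Indices 220 through 543: 324 terms.

324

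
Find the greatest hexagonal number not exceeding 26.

15

Solve n(2n−1) ≤ 26 for integer n.
n = 3 gives 15 ≤ 26, while n = 4 gives 28 > 26; so the answer is 15.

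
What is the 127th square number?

16129

The 127th square number is n² with n = 127.
127² = 16129.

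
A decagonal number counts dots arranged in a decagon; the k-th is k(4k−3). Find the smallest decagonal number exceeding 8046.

8326

Solve n(4n−3) > 8046 for integer n.
The largest n with value ≤ 8046 is 45 (since 7965 ≤ 8046 < 8326), so the first above is n = 46, value 8326.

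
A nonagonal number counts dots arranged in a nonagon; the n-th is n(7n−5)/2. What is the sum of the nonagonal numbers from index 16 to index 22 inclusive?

Σ i(7i−5)/2 = (7Σi² − 5Σi) / 2 over i = 16..22.
Σi = 253 − 120 = 133 and Σi² = 3795 − 1240 = 2555.
(7·2555 − 5·133) / 2 = 17220/2 = 8610.

8610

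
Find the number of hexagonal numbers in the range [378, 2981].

25

The n-th hexagonal number is n(2n−1).
Smallest index with value ≥ 378: n = 14 (giving 378).
Largest index with value ≤ 2981: n = 38 (giving 2850).
Indices 14 through 38: 25 terms.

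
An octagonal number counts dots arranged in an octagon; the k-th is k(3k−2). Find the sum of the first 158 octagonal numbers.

Σ i(3i−2) = 3Σi² − 2Σi over i = 1..158.
Σi = 12561 and Σi² = 1327279.
3·1327279 − 2·12561 = 3956715.

3956715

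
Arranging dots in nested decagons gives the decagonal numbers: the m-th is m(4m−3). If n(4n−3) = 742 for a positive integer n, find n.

Set n(4n−3) = 742, giving 4n² − 3n − 742 = 0.
The discriminant is 9 + 16·742 = 11881, and √11881 = 109.
So n = (3 + 109) / 8 = 112/8 = 14.

14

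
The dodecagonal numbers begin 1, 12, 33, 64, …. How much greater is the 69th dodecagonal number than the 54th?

69·(5·69 − 4) = 23529 and 54·(5·54 − 4) = 14364.
Difference: 23529 − 14364 = 9165.

9165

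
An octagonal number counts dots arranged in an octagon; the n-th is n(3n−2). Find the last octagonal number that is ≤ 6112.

Solve n(3n−2) ≤ 6112 for integer n.
n = 45 gives 5985 ≤ 6112, while n = 46 gives 6256 > 6112; so the answer is 5985.

5985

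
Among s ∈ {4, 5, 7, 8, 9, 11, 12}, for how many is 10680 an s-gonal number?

1

s = 4: P(4, 103) = 10609 and P(4, 104) = 10816; 10680 is not s-gonal.
s = 5: P(5, 84) = 10542 and P(5, 85) = 10795; 10680 is not s-gonal.
s = 7: P(7, 65) = 10465 and P(7, 66) = 10791; 10680 is not s-gonal.
s = 8: P(8, 60) = 10680. ✓
s = 9: P(9, 55) = 10450 and P(9, 56) = 10836; 10680 is not s-gonal.
s = 11: P(11, 49) = 10633 and P(11, 50) = 11075; 10680 is not s-gonal.
s = 12: P(12, 46) = 10396 and P(12, 47) = 10857; 10680 is not s-gonal.
Hits: s ∈ {8} → 1.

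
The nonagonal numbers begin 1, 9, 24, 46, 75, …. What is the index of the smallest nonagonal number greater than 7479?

Solve n(7n−5)/2 > 7479 for integer n.
The largest n with value ≤ 7479 is 46 (since 7291 ≤ 7479 < 7614), so the first above is n = 47, value 7614.

47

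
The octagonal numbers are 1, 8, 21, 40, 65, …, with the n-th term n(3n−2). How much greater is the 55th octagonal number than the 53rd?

55·(3·55 − 2) = 8965 and 53·(3·53 − 2) = 8321.
Difference: 8965 − 8321 = 644.

644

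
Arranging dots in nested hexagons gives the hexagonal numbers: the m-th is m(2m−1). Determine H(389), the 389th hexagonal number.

The 389th hexagonal number is n(2n−1) with n = 389.
389·(2·389 − 1) = 389·777 = 302253.

302253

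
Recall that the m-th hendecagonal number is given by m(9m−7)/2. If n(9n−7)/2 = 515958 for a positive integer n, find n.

339

Set n(9n−7)/2 = 515958, giving 9n² − 7n − 1031916 = 0.
The discriminant is 49 + 72·515958 = 37149025, and √37149025 = 6095.
So n = (7 + 6095) / 18 = 6102/18 = 339.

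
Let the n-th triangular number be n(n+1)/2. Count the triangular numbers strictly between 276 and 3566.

The n-th triangular number is n(n+1)/2.
Smallest index with value > 276: n = 24 (giving 300).
Largest index with value < 3566: n = 83 (giving 3486).
Indices 24 through 83: 60 terms.

60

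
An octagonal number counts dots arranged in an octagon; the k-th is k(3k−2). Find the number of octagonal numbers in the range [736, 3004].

The n-th octagonal number is n(3n−2).
Smallest index with value ≥ 736: n = 16 (giving 736).
Largest index with value ≤ 3004: n = 31 (giving 2821).
Indices 16 through 31: 16 terms.

16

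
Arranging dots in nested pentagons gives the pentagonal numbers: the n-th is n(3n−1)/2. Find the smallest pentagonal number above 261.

Solve n(3n−1)/2 > 261 for integer n.
The largest n with value ≤ 261 is 13 (since 247 ≤ 261 < 287), so the first above is n = 14, value 287.

287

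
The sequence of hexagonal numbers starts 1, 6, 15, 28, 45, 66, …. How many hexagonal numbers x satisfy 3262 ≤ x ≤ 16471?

The n-th hexagonal number is n(2n−1).
Smallest index with value ≥ 3262: n = 41 (giving 3321).
Largest index with value ≤ 16471: n = 91 (giving 16471).
Indices 41 through 91: 51 terms.

51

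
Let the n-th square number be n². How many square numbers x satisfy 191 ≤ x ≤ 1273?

22

The n-th square number is n².
Smallest index with value ≥ 191: n = 14 (giving 196).
Largest index with value ≤ 1273: n = 35 (giving 1225).
Indices 14 through 35: 22 terms.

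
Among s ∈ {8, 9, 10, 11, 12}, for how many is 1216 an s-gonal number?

2

s = 8: P(8, 20) = 1160 and P(8, 21) = 1281; 1216 is not s-gonal.
s = 9: P(9, 19) = 1216. ✓
s = 10: P(10, 17) = 1105 and P(10, 18) = 1242; 1216 is not s-gonal.
s = 11: P(11, 16) = 1096 and P(11, 17) = 1241; 1216 is not s-gonal.
s = 12: P(12, 16) = 1216. ✓
Hits: s ∈ {9, 12} → 2.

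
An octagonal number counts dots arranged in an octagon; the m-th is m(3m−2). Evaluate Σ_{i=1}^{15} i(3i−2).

3480

Σ i(3i−2) = 3Σi² − 2Σi over i = 1..15.
Σi = 120 and Σi² = 1240.
3·1240 − 2·120 = 3480.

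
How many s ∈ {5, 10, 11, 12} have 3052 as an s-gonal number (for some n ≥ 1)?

s = 5: P(5, 45) = 3015 and P(5, 46) = 3151; 3052 is not s-gonal.
s = 10: P(10, 28) = 3052. ✓
s = 11: P(11, 26) = 2951 and P(11, 27) = 3186; 3052 is not s-gonal.
s = 12: P(12, 25) = 3025 and P(12, 26) = 3276; 3052 is not s-gonal.
Hits: s ∈ {10} → 1.

1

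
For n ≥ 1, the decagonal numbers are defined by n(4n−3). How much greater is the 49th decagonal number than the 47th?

49·(4·49 − 3) = 9457 and 47·(4·47 − 3) = 8695.
Difference: 9457 − 8695 = 762.

762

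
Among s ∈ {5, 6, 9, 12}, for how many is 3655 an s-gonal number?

1

s = 5: P(5, 49) = 3577 and P(5, 50) = 3725; 3655 is not s-gonal.
s = 6: P(6, 43) = 3655. ✓
s = 9: P(9, 32) = 3504 and P(9, 33) = 3729; 3655 is not s-gonal.
s = 12: P(12, 27) = 3537 and P(12, 28) = 3808; 3655 is not s-gonal.
Hits: s ∈ {6} → 1.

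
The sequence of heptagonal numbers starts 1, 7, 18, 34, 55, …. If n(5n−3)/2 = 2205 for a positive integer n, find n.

Set n(5n−3)/2 = 2205, giving 5n² − 3n − 4410 = 0.
So n = (3 + 297) / 10 = 300/10 = 30.

30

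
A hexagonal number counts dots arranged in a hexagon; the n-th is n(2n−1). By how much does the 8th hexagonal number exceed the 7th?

Consecutive hexagonal numbers differ by 4n − 3: here 4·8 − 3 = 29.

29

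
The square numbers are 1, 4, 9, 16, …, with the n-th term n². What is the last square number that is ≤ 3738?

3721

Solve n² ≤ 3738 for integer n.
n = 61 gives 3721 ≤ 3738, while n = 62 gives 3844 > 3738; so the answer is 3721.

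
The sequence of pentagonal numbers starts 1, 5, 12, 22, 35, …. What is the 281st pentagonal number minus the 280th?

841

Consecutive pentagonal numbers differ by 3n − 2: here 3·281 − 2 = 841.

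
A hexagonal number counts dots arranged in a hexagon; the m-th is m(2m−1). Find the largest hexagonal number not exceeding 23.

15

Solve n(2n−1) ≤ 23 for integer n.
n = 3 gives 15 ≤ 23, while n = 4 gives 28 > 23; so the answer is 15.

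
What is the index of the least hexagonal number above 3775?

Solve n(2n−1) > 3775 for integer n.
The largest n with value ≤ 3775 is 43 (since 3655 ≤ 3775 < 3828), so the first above is n = 44, value 3828.

44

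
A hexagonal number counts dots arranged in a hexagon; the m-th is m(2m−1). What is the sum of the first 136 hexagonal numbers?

1686196

Σ i(2i−1) = 2Σi² − Σi over i = 1..136.
Σi = 9316 and Σi² = 847756.
2·847756 − 1·9316 = 1686196.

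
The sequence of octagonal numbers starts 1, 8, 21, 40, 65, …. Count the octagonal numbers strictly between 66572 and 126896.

56

The n-th octagonal number is n(3n−2).
Smallest index with value > 66572: n = 150 (giving 67200).
Largest index with value < 126896: n = 205 (giving 125665).
Indices 150 through 205: 56 terms.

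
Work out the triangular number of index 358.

The 358th triangular number is n(n+1)/2 with n = 358.
358·359/2 = 128522/2 = 64261.

64261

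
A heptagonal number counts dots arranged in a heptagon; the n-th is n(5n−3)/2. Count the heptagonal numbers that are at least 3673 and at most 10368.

The n-th heptagonal number is n(5n−3)/2.
Smallest index with value ≥ 3673: n = 39 (giving 3744).
Largest index with value ≤ 10368: n = 64 (giving 10144).
Indices 39 through 64: 26 terms.

26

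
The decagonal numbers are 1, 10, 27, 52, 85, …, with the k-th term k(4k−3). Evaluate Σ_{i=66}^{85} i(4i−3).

Σ i(4i−3) = 4Σi² − 3Σi over i = 66..85.
Σi = 3655 − 2145 = 1510 and Σi² = 208335 − 93665 = 114670.
4·114670 − 3·1510 = 454150.

454150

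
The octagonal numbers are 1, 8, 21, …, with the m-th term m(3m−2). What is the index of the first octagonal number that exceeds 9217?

56

Solve n(3n−2) > 9217 for integer n.
The largest n with value ≤ 9217 is 55 (since 8965 ≤ 9217 < 9296), so the first above is n = 56, value 9296.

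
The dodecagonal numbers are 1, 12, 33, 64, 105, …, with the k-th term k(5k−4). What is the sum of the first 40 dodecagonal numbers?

Σ i(5i−4) = 5Σi² − 4Σi over i = 1..40.
Σi = 820 and Σi² = 22140.
5·22140 − 4·820 = 107420.

107420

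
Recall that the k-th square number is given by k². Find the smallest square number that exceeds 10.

Solve n² > 10 for integer n.
The largest n with value ≤ 10 is 3 (since 9 ≤ 10 < 16), so the first above is n = 4, value 16.

16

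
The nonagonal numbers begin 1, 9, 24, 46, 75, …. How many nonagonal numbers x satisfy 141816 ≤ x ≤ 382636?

130

The n-th nonagonal number is n(7n−5)/2.
Smallest index with value ≥ 141816: n = 202 (giving 142309).
Largest index with value ≤ 382636: n = 331 (giving 382636).
Indices 202 through 331: 130 terms.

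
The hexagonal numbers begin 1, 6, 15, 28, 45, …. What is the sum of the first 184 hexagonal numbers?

Σ i(2i−1) = 2Σi² − Σi over i = 1..184.
Σi = 17020 and Σi² = 2093460.
2·2093460 − 1·17020 = 4169900.

4169900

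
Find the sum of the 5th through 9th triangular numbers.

145

Σ i(i+1)/2 = (Σi² + Σi) / 2 over i = 5..9.
Σi = 45 − 10 = 35 and Σi² = 285 − 30 = 255.
(1·255 + 1·35) / 2 = 290/2 = 145.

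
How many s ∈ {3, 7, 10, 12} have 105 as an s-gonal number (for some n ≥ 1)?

2

s = 3: P(3, 14) = 105. ✓
s = 7: P(7, 6) = 81 and P(7, 7) = 112; 105 is not s-gonal.
s = 10: P(10, 5) = 85 and P(10, 6) = 126; 105 is not s-gonal.
s = 12: P(12, 5) = 105. ✓
Hits: s ∈ {3, 12} → 2.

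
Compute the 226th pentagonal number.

226·(3·226 − 1)/2 = 226·677/2 = 76501.

76501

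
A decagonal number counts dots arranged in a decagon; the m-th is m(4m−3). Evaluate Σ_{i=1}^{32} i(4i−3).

Σ i(4i−3) = 4Σi² − 3Σi over i = 1..32.
Σi = 528 and Σi² = 11440.
4·11440 − 3·528 = 44176.

44176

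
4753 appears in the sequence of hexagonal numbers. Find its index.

49

Set n(2n−1) = 4753, giving 2n² − n − 4753 = 0.
So n = (1 + 195) / 4 = 196/4 = 49.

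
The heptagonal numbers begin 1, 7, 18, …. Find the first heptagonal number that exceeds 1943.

Solve n(5n−3)/2 > 1943 for integer n.
The largest n with value ≤ 1943 is 28 (since 1918 ≤ 1943 < 2059), so the first above is n = 29, value 2059.

2059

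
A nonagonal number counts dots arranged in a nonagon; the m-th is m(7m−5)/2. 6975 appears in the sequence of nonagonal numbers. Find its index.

45

Set n(7n−5)/2 = 6975, giving 7n² − 5n − 13950 = 0.
The discriminant is 25 + 56·6975 = 390625, and √390625 = 625.
So n = (5 + 625) / 14 = 630/14 = 45.
Check: 45·(7·45 − 5)/2 = 6975. ✓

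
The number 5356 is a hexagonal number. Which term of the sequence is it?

Set n(2n−1) = 5356, giving 2n² − n − 5356 = 0.
So n = (1 + 207) / 4 = 208/4 = 52.

52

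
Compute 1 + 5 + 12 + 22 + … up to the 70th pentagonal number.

173950

Σ i(3i−1)/2 = (3Σi² − Σi) / 2 over i = 1..70.
Σi = 2485 and Σi² = 116795.
(3·116795 − 1·2485) / 2 = 347900/2 = 173950.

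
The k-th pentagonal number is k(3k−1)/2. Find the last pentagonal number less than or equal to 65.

Solve n(3n−1)/2 ≤ 65 for integer n.
n = 6 gives 51 ≤ 65, while n = 7 gives 70 > 65; so the answer is 51.

51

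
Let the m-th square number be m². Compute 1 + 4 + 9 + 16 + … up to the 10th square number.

Σ_{i=1}^{10} i² = 10·11·21/6 = 385.

385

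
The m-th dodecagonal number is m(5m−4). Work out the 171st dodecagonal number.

The 171st dodecagonal number is n(5n−4) with n = 171.
171·(5·171 − 4) = 171·851 = 145521.

145521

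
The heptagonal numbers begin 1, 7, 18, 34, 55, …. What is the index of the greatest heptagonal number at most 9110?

Solve n(5n−3)/2 ≤ 9110 for integer n.
n = 60 gives 8910 ≤ 9110, while n = 61 gives 9211 > 9110; so the answer is index 60.

60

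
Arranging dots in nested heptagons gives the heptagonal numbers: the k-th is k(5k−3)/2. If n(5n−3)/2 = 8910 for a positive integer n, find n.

60

Set n(5n−3)/2 = 8910, giving 5n² − 3n − 17820 = 0.
The discriminant is 9 + 40·8910 = 356409, and √356409 = 597.
So n = (3 + 597) / 10 = 600/10 = 60.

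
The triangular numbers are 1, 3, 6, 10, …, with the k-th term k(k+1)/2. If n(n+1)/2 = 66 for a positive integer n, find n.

Set n(n+1)/2 = 66, giving n² + n − 132 = 0.
The discriminant is 1 + 8·66 = 529, and √529 = 23.
So n = (-1 + 23) / 2 = 22/2 = 11.

11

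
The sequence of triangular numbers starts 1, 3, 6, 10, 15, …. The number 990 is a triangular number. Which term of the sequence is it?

44

Set n(n+1)/2 = 990, giving n² + n − 1980 = 0.
So n = (-1 + 89) / 2 = 88/2 = 44.
Check: 44·45/2 = 990. ✓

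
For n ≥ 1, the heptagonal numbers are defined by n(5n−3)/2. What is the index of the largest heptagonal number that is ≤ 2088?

29

Solve n(5n−3)/2 ≤ 2088 for integer n.
n = 29 gives 2059 ≤ 2088, while n = 30 gives 2205 > 2088; so the answer is index 29.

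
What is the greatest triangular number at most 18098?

Solve n(n+1)/2 ≤ 18098 for integer n.
n = 189 gives 17955 ≤ 18098, while n = 190 gives 18145 > 18098; so the answer is 17955.

17955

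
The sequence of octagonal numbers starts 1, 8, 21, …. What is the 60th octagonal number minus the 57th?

60·(3·60 − 2) = 10680 and 57·(3·57 − 2) = 9633.
Difference: 10680 − 9633 = 1047.

1047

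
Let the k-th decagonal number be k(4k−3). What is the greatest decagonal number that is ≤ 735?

Solve n(4n−3) ≤ 735 for integer n.
n = 13 gives 637 ≤ 735, while n = 14 gives 742 > 735; so the answer is 637.

637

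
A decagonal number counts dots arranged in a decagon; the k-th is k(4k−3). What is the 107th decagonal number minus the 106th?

849

Consecutive decagonal numbers differ by 8n − 7: here 8·107 − 7 = 849.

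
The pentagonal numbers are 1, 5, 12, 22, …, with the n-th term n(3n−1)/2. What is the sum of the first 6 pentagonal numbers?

Σ i(3i−1)/2 = (3Σi² − Σi) / 2 over i = 1..6.
Σi = 21 and Σi² = 91.
(3·91 − 1·21) / 2 = 252/2 = 126.

126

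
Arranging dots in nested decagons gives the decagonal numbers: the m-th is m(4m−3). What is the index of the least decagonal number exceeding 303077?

276

Solve n(4n−3) > 303077 for integer n.
The largest n with value ≤ 303077 is 275 (since 301675 ≤ 303077 < 303876), so the first above is n = 276, value 303876.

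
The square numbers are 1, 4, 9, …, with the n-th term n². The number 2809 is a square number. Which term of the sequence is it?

We need n² = 2809, so n = √2809 = 53.

53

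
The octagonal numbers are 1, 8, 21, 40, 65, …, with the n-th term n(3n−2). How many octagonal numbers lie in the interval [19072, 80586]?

The n-th octagonal number is n(3n−2).
Smallest index with value ≥ 19072: n = 81 (giving 19521).
Largest index with value ≤ 80586: n = 164 (giving 80360).
Indices 81 through 164: 84 terms.

84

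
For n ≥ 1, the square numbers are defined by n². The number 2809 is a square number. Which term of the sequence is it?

We need n² = 2809, so n = √2809 = 53.

53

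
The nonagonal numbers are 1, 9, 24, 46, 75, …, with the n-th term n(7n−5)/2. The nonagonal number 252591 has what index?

Set n(7n−5)/2 = 252591, giving 7n² − 5n − 505182 = 0.
The discriminant is 25 + 56·252591 = 14145121, and √14145121 = 3761.
So n = (5 + 3761) / 14 = 3766/14 = 269.

269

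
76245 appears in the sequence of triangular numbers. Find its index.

Set n(n+1)/2 = 76245, giving n² + n − 152490 = 0.
The discriminant is 1 + 8·76245 = 609961, and √609961 = 781.
So n = (-1 + 781) / 2 = 780/2 = 390.

390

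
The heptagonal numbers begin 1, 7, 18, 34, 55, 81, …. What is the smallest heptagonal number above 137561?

137710

Solve n(5n−3)/2 > 137561 for integer n.
The largest n with value ≤ 137561 is 234 (since 136539 ≤ 137561 < 137710), so the first above is n = 235, value 137710.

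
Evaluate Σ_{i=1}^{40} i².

Σ_{i=1}^{40} i² = 40·41·81/6 = 22140.

22140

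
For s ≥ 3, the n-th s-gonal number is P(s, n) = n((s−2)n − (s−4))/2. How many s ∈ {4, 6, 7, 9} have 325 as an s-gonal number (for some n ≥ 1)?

s = 4: P(4, 18) = 324 and P(4, 19) = 361; 325 is not s-gonal.
s = 6: P(6, 13) = 325. ✓
s = 7: P(7, 11) = 286 and P(7, 12) = 342; 325 is not s-gonal.
s = 9: P(9, 10) = 325. ✓
Hits: s ∈ {6, 9} → 2.

2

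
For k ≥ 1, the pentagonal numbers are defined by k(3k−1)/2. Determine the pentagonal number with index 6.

The 6th pentagonal number is n(3n−1)/2 with n = 6.
6·(3·6 − 1)/2 = 6·17/2 = 51.

51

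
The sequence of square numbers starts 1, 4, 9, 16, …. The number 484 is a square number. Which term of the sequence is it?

We need n² = 484, so n = √484 = 22.

22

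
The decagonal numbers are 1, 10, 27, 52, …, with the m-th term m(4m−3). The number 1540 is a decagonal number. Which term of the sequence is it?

Set n(4n−3) = 1540, giving 4n² − 3n − 1540 = 0.
So n = (3 + 157) / 8 = 160/8 = 20.

20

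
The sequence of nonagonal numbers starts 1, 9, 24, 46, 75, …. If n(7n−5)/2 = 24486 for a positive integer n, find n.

84

Set n(7n−5)/2 = 24486, giving 7n² − 5n − 48972 = 0.
The discriminant is 25 + 56·24486 = 1371241, and √1371241 = 1171.
So n = (5 + 1171) / 14 = 1176/14 = 84.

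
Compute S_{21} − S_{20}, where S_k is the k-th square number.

n² − (n−1)² = 2n − 1, so 21² − 20² = 2·21 − 1 = 41.

41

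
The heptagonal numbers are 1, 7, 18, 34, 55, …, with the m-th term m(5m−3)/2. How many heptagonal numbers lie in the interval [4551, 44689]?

The n-th heptagonal number is n(5n−3)/2.
Smallest index with value ≥ 4551: n = 43 (giving 4558).
Largest index with value ≤ 44689: n = 134 (giving 44689).
Indices 43 through 134: 92 terms.

92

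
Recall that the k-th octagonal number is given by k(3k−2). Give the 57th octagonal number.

9633

The 57th octagonal number is n(3n−2) with n = 57.
57·(3·57 − 2) = 57·169 = 9633.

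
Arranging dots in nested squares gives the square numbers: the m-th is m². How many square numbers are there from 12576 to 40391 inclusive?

88

The n-th square number is n².
Smallest index with value ≥ 12576: n = 113 (giving 12769).
Largest index with value ≤ 40391: n = 200 (giving 40000).
Indices 113 through 200: 88 terms.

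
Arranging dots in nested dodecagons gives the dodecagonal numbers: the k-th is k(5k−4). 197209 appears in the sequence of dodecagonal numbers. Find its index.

199

Set n(5n−4) = 197209, giving 5n² − 4n − 197209 = 0.
So n = (4 + 1986) / 10 = 1990/10 = 199.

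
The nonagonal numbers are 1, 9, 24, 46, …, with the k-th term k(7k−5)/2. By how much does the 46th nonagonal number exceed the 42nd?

1222

46·(7·46 − 5)/2 = 7291 and 42·(7·42 − 5)/2 = 6069.
Difference: 7291 − 6069 = 1222.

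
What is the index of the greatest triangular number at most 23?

Solve n(n+1)/2 ≤ 23 for integer n.
n = 6 gives 21 ≤ 23, while n = 7 gives 28 > 23; so the answer is index 6.

6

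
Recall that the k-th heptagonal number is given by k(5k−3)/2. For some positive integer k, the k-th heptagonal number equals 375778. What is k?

Set n(5n−3)/2 = 375778, giving 5n² − 3n − 751556 = 0.
The discriminant is 9 + 40·375778 = 15031129, and √15031129 = 3877.
So n = (3 + 3877) / 10 = 3880/10 = 388.

388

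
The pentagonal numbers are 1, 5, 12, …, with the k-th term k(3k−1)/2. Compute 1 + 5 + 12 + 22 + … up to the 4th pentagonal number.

Σ i(3i−1)/2 = (3Σi² − Σi) / 2 over i = 1..4.
Σi = 10 and Σi² = 30.
(3·30 − 1·10) / 2 = 80/2 = 40.

40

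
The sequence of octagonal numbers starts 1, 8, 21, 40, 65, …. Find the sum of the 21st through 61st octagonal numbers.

220621

Σ i(3i−2) = 3Σi² − 2Σi over i = 21..61.
Σi = 1891 − 210 = 1681 and Σi² = 77531 − 2870 = 74661.
3·74661 − 2·1681 = 220621.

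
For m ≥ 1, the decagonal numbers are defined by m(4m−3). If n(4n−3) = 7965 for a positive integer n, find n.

45

Set n(4n−3) = 7965, giving 4n² − 3n − 7965 = 0.
So n = (3 + 357) / 8 = 360/8 = 45.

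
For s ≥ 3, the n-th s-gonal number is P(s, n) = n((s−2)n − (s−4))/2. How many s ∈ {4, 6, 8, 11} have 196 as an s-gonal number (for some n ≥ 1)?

s = 4: P(4, 14) = 196. ✓
s = 6: P(6, 10) = 190 and P(6, 11) = 231; 196 is not s-gonal.
s = 8: P(8, 8) = 176 and P(8, 9) = 225; 196 is not s-gonal.
s = 11: P(11, 7) = 196. ✓
Hits: s ∈ {4, 11} → 2.

2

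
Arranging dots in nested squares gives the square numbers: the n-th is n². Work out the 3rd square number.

3² = 9.

9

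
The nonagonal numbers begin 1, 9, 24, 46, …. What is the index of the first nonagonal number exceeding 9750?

Solve n(7n−5)/2 > 9750 for integer n.
The largest n with value ≤ 9750 is 53 (since 9699 ≤ 9750 < 10071), so the first above is n = 54, value 10071.

54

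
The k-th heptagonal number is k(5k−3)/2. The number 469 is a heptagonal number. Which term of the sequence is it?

14

Set n(5n−3)/2 = 469, giving 5n² − 3n − 938 = 0.
The discriminant is 9 + 40·469 = 18769, and √18769 = 137.
So n = (3 + 137) / 10 = 140/10 = 14.
Check: 14·(5·14 − 3)/2 = 469. ✓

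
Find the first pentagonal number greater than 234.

247

Solve n(3n−1)/2 > 234 for integer n.
The largest n with value ≤ 234 is 12 (since 210 ≤ 234 < 247), so the first above is n = 13, value 247.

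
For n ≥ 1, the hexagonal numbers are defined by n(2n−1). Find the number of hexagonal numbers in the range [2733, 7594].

24

The n-th hexagonal number is n(2n−1).
Smallest index with value ≥ 2733: n = 38 (giving 2850).
Largest index with value ≤ 7594: n = 61 (giving 7381).
Indices 38 through 61: 24 terms.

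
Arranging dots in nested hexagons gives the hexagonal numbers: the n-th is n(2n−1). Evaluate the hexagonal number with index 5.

The 5th hexagonal number is n(2n−1) with n = 5.
5·(2·5 − 1) = 5·9 = 45.

45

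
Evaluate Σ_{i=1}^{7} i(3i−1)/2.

Σ i(3i−1)/2 = (3Σi² − Σi) / 2 over i = 1..7.
Σi = 28 and Σi² = 140.
(3·140 − 1·28) / 2 = 392/2 = 196.

196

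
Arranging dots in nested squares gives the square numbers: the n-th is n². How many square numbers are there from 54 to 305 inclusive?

The n-th square number is n².
Smallest index with value ≥ 54: n = 8 (giving 64).
Largest index with value ≤ 305: n = 17 (giving 289).
Indices 8 through 17: 10 terms.

10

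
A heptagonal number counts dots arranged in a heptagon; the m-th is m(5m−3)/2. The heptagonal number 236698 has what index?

308

Set n(5n−3)/2 = 236698, giving 5n² − 3n − 473396 = 0.
The discriminant is 9 + 40·236698 = 9467929, and √9467929 = 3077.
So n = (3 + 3077) / 10 = 3080/10 = 308.
Check: 308·(5·308 − 3)/2 = 236698. ✓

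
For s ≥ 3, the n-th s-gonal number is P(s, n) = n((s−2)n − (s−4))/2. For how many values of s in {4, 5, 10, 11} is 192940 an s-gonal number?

s = 4: P(4, 439) = 192721 and P(4, 440) = 193600; 192940 is not s-gonal.
s = 5: P(5, 358) = 192067 and P(5, 359) = 193142; 192940 is not s-gonal.
s = 10: P(10, 220) = 192940. ✓
s = 11: P(11, 207) = 192096 and P(11, 208) = 193960; 192940 is not s-gonal.
Hits: s ∈ {10} → 1.

1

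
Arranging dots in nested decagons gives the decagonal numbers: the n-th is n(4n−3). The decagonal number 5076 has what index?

36

Set n(4n−3) = 5076, giving 4n² − 3n − 5076 = 0.
The discriminant is 9 + 16·5076 = 81225, and √81225 = 285.
So n = (3 + 285) / 8 = 288/8 = 36.
Check: 36·(4·36 − 3) = 5076. ✓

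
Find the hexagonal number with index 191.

72771

191·(2·191 − 1) = 191·381 = 72771.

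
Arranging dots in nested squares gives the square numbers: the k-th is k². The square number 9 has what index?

We need n² = 9, so n = √9 = 3.

3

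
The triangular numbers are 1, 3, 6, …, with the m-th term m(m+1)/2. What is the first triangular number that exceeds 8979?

9045

Solve n(n+1)/2 > 8979 for integer n.
The largest n with value ≤ 8979 is 133 (since 8911 ≤ 8979 < 9045), so the first above is n = 134, value 9045.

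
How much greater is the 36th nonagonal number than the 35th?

246

Consecutive nonagonal numbers differ by 7n − 6: here 7·36 − 6 = 246.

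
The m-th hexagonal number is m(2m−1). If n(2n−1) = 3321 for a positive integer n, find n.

Set n(2n−1) = 3321, giving 2n² − n − 3321 = 0.
The discriminant is 1 + 8·3321 = 26569, and √26569 = 163.
So n = (1 + 163) / 4 = 164/4 = 41.
Check: 41·(2·41 − 1) = 3321. ✓

41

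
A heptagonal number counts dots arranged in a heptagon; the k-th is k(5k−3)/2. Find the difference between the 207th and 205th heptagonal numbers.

2057

207·(5·207 − 3)/2 = 106812 and 205·(5·205 − 3)/2 = 104755.
Difference: 106812 − 104755 = 2057.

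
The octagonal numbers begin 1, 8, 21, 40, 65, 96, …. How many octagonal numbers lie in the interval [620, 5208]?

The n-th octagonal number is n(3n−2).
Smallest index with value ≥ 620: n = 15 (giving 645).
Largest index with value ≤ 5208: n = 42 (giving 5208).
Indices 15 through 42: 28 terms.

28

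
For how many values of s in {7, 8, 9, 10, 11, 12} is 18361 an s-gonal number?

s = 7: P(7, 86) = 18361. ✓
s = 8: P(8, 78) = 18096 and P(8, 79) = 18565; 18361 is not s-gonal.
s = 9: P(9, 72) = 17964 and P(9, 73) = 18469; 18361 is not s-gonal.
s = 10: P(10, 68) = 18292 and P(10, 69) = 18837; 18361 is not s-gonal.
s = 11: P(11, 64) = 18208 and P(11, 65) = 18785; 18361 is not s-gonal.
s = 12: P(12, 61) = 18361. ✓
Hits: s ∈ {7, 12} → 2.

2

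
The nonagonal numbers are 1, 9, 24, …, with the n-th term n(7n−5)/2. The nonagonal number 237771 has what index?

Set n(7n−5)/2 = 237771, giving 7n² − 5n − 475542 = 0.
The discriminant is 25 + 56·237771 = 13315201, and √13315201 = 3649.
So n = (5 + 3649) / 14 = 3654/14 = 261.
Check: 261·(7·261 − 5)/2 = 237771. ✓

261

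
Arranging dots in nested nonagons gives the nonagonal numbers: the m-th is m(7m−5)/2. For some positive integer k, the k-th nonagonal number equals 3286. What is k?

31

Set n(7n−5)/2 = 3286, giving 7n² − 5n − 6572 = 0.
So n = (5 + 429) / 14 = 434/14 = 31.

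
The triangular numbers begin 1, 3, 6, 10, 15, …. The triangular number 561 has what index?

33

Set n(n+1)/2 = 561, giving n² + n − 1122 = 0.
The discriminant is 1 + 8·561 = 4489, and √4489 = 67.
So n = (-1 + 67) / 2 = 66/2 = 33.
Check: 33·34/2 = 561. ✓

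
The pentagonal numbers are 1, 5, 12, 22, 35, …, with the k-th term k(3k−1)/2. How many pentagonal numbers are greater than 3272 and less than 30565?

The n-th pentagonal number is n(3n−1)/2.
Smallest index with value > 3272: n = 47 (giving 3290).
Largest index with value < 30565: n = 142 (giving 30175).
Indices 47 through 142: 96 terms.

96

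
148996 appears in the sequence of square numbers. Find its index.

386

We need n² = 148996, so n = √148996 = 386.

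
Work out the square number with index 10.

100

The 10th square number is n² with n = 10.
10² = 100.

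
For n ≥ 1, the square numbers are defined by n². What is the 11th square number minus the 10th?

n² − (n−1)² = 2n − 1, so 11² − 10² = 2·11 − 1 = 21.

21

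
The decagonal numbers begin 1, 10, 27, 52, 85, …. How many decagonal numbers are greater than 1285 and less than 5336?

18

The n-th decagonal number is n(4n−3).
Smallest index with value > 1285: n = 19 (giving 1387).
Largest index with value < 5336: n = 36 (giving 5076).
Indices 19 through 36: 18 terms.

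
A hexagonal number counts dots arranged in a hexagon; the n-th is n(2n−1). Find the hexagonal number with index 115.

The 115th hexagonal number is n(2n−1) with n = 115.
115·(2·115 − 1) = 115·229 = 26335.

26335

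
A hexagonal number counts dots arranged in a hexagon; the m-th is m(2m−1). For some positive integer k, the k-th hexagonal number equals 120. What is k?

8

Set n(2n−1) = 120, giving 2n² − n − 120 = 0.
The discriminant is 1 + 8·120 = 961, and √961 = 31.
So n = (1 + 31) / 4 = 32/4 = 8.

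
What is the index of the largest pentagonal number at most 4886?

57

Solve n(3n−1)/2 ≤ 4886 for integer n.
n = 57 gives 4845 ≤ 4886, while n = 58 gives 5017 > 4886; so the answer is index 57.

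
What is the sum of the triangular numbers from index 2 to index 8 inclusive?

119

Σ i(i+1)/2 = (Σi² + Σi) / 2 over i = 2..8.
Σi = 36 − 1 = 35 and Σi² = 204 − 1 = 203.
(1·203 + 1·35) / 2 = 238/2 = 119.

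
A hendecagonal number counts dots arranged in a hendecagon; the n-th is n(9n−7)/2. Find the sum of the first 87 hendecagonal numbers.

991452

Σ i(9i−7)/2 = (9Σi² − 7Σi) / 2 over i = 1..87.
Σi = 3828 and Σi² = 223300.
(9·223300 − 7·3828) / 2 = 1982904/2 = 991452.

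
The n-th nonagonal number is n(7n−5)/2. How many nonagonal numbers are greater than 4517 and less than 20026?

39

The n-th nonagonal number is n(7n−5)/2.
Smallest index with value > 4517: n = 37 (giving 4699).
Largest index with value < 20026: n = 75 (giving 19500).
Indices 37 through 75: 39 terms.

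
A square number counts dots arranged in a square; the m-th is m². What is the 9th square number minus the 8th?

17

n² − (n−1)² = 2n − 1, so 9² − 8² = 2·9 − 1 = 17.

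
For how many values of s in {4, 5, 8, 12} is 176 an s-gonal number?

s = 4: P(4, 13) = 169 and P(4, 14) = 196; 176 is not s-gonal.
s = 5: P(5, 11) = 176. ✓
s = 8: P(8, 8) = 176. ✓
s = 12: P(12, 6) = 156 and P(12, 7) = 217; 176 is not s-gonal.
Hits: s ∈ {5, 8} → 2.

2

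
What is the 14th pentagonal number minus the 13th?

40

Consecutive pentagonal numbers differ by 3n − 2: here 3·14 − 2 = 40.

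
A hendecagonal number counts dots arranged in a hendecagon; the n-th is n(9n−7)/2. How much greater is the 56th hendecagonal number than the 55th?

Consecutive hendecagonal numbers differ by 9n − 8: here 9·56 − 8 = 496.

496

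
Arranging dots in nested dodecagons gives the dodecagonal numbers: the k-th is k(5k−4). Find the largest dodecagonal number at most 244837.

Solve n(5n−4) ≤ 244837 for integer n.
n = 221 gives 243321 ≤ 244837, while n = 222 gives 245532 > 244837; so the answer is 243321.

243321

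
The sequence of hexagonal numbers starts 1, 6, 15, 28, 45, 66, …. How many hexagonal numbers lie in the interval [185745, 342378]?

The n-th hexagonal number is n(2n−1).
Smallest index with value ≥ 185745: n = 305 (giving 185745).
Largest index with value ≤ 342378: n = 414 (giving 342378).
Indices 305 through 414: 110 terms.

110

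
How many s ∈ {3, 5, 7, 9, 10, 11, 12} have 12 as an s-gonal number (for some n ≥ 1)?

s = 3: P(3, 4) = 10 and P(3, 5) = 15; 12 is not s-gonal.
s = 5: P(5, 3) = 12. ✓
s = 7: P(7, 2) = 7 and P(7, 3) = 18; 12 is not s-gonal.
s = 9: P(9, 2) = 9 and P(9, 3) = 24; 12 is not s-gonal.
s = 10: P(10, 2) = 10 and P(10, 3) = 27; 12 is not s-gonal.
s = 11: P(11, 2) = 11 and P(11, 3) = 30; 12 is not s-gonal.
s = 12: P(12, 2) = 12. ✓
Hits: s ∈ {5, 12} → 2.

2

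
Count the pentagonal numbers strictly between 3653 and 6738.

The n-th pentagonal number is n(3n−1)/2.
Smallest index with value > 3653: n = 50 (giving 3725).
Largest index with value < 6738: n = 67 (giving 6700).
Indices 50 through 67: 18 terms.

18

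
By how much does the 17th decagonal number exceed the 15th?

250

17·(4·17 − 3) = 1105 and 15·(4·15 − 3) = 855.
Difference: 1105 − 855 = 250.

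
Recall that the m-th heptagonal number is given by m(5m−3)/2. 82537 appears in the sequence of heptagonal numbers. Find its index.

182

Set n(5n−3)/2 = 82537, giving 5n² − 3n − 165074 = 0.
The discriminant is 9 + 40·82537 = 3301489, and √3301489 = 1817.
So n = (3 + 1817) / 10 = 1820/10 = 182.
Check: 182·(5·182 − 3)/2 = 82537. ✓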